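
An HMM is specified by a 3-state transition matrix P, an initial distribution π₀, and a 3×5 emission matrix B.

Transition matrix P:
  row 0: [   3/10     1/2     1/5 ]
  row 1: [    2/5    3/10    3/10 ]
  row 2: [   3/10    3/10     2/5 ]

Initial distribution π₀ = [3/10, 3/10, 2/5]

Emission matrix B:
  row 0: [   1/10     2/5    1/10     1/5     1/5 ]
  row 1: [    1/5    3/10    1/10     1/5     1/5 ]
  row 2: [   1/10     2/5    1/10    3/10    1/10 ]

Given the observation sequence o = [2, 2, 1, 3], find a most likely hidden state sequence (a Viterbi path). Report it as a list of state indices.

path = [2, 2, 2, 2]

t=0: δ = [3.000e-02, 3.000e-02, 4.000e-02]  (obs o_0=2)
t=1: δ = [1.200e-03, 1.500e-03, 1.600e-03]  ψ = [1, 0, 2]  (obs o_1=2)
t=2: δ = [2.400e-04, 1.800e-04, 2.560e-04]  ψ = [1, 0, 2]  (obs o_2=1)
t=3: δ = [1.536e-05, 2.400e-05, 3.072e-05]  ψ = [2, 0, 2]  (obs o_3=3)
backtrack: best end state = 2; path = [2, 2, 2, 2]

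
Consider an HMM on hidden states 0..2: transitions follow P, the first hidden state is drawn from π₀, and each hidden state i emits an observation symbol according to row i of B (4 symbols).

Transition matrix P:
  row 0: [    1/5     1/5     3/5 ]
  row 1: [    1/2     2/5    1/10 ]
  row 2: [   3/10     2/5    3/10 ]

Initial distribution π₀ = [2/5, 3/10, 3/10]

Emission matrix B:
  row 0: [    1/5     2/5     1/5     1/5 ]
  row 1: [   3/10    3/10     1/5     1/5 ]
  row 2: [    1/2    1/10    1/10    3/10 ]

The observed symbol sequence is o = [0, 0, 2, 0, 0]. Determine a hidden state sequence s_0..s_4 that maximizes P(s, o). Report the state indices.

path = [2, 1, 0, 2, 2]

t=0: δ = [8.000e-02, 9.000e-02, 1.500e-01]  (obs o_0=0)
t=1: δ = [9.000e-03, 1.800e-02, 2.400e-02]  ψ = [1, 2, 0]  (obs o_1=0)
t=2: δ = [1.800e-03, 1.920e-03, 7.200e-04]  ψ = [1, 2, 2]  (obs o_2=2)
t=3: δ = [1.920e-04, 2.304e-04, 5.400e-04]  ψ = [1, 1, 0]  (obs o_3=0)
t=4: δ = [3.240e-05, 6.480e-05, 8.100e-05]  ψ = [2, 2, 2]  (obs o_4=0)
backtrack: best end state = 2; path = [2, 1, 0, 2, 2]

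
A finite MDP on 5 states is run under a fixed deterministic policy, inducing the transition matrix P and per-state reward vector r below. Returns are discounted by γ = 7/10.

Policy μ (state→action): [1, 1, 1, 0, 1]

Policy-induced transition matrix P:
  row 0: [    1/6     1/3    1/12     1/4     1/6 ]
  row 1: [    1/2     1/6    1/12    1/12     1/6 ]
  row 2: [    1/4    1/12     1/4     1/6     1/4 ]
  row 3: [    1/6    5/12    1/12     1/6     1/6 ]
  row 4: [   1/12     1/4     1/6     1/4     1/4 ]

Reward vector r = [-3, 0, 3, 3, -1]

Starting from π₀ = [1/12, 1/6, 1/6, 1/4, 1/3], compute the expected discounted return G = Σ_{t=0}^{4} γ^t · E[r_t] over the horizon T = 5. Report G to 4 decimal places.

t=0: π = [0.0833, 0.1667, 0.1667, 0.2500, 0.3333], E[r] = 0.6667, γ^t·E[r] = 0.666667, running G = 0.666667
t=1: π = [0.2083, 0.2569, 0.1389, 0.1875, 0.2083], E[r] = 0.1458, γ^t·E[r] = 0.102083, running G = 0.768750
t=2: π = [0.2465, 0.2541, 0.1238, 0.1800, 0.1956], E[r] = -0.0237, γ^t·E[r] = -0.011626, running G = 0.757124
t=3: π = [0.2454, 0.2587, 0.1203, 0.1823, 0.1933], E[r] = -0.0216, γ^t·E[r] = -0.007394, running G = 0.749730
t=4: π = [0.2468, 0.2592, 0.1195, 0.1817, 0.1928], E[r] = -0.0298, γ^t·E[r] = -0.007163, running G = 0.742567

G = 0.7426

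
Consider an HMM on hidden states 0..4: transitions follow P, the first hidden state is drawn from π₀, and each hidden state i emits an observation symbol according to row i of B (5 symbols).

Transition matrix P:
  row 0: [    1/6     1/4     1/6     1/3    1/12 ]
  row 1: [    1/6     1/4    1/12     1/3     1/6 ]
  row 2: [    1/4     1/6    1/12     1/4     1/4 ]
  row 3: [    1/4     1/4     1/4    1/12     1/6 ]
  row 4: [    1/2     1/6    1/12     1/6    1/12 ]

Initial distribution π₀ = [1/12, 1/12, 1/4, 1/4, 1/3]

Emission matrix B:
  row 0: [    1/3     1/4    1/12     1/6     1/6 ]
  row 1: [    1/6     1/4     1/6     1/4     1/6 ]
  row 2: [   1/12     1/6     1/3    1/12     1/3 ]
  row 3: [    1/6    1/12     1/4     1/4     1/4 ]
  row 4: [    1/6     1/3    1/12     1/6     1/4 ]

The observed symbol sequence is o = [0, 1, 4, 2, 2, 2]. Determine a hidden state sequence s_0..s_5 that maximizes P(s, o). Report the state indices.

t=0: δ = [2.778e-02, 1.389e-02, 2.083e-02, 4.167e-02, 5.556e-02]  (obs o_0=0)
t=1: δ = [6.944e-03, 2.604e-03, 1.736e-03, 7.716e-04, 2.315e-03]  ψ = [4, 3, 3, 0, 3]  (obs o_1=1)
t=2: δ = [1.929e-04, 2.894e-04, 3.858e-04, 5.787e-04, 1.447e-04]  ψ = [0, 0, 0, 0, 0]  (obs o_2=4)
t=3: δ = [1.206e-05, 2.411e-05, 4.823e-05, 2.411e-05, 8.038e-06]  ψ = [3, 3, 3, 1, 2]  (obs o_3=2)
t=4: δ = [1.005e-06, 1.340e-06, 2.009e-06, 3.014e-06, 1.005e-06]  ψ = [2, 2, 3, 2, 2]  (obs o_4=2)
t=5: δ = [6.279e-08, 1.256e-07, 2.512e-07, 1.256e-07, 4.186e-08]  ψ = [3, 3, 3, 2, 2]  (obs o_5=2)
backtrack: best end state = 2; path = [4, 0, 3, 2, 3, 2]

path = [4, 0, 3, 2, 3, 2]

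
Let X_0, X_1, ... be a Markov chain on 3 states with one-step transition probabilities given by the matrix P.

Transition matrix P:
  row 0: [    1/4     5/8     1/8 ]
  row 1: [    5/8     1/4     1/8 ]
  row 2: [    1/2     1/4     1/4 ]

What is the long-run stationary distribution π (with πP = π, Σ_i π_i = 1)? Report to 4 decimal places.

π = [0.4416, 0.4156, 0.1429]

Balance equations π_j = Σ_i π_i·P[i][j]:
  π_0 = 1/4·π_0 + 5/8·π_1 + 1/2·π_2
  π_1 = 5/8·π_0 + 1/4·π_1 + 1/4·π_2
  normalize: π_0 + π_1 + π_2 = 1
Solving the linear system gives exactly π = [34/77, 32/77, 1/7].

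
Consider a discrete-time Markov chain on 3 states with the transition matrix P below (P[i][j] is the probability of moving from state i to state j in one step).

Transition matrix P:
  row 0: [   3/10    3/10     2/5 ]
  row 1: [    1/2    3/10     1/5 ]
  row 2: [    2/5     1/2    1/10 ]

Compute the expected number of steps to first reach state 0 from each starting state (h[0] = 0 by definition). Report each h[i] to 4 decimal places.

First-step conditioning: h[0] = 0; for i ≠ 0, h[i] = 1 + Σ_k P[i][k]·h[k].
  h[1] = 1 + 3/10·h[1] + 1/5·h[2]
  h[2] = 1 + 1/2·h[1] + 1/10·h[2]
Solving the 2×2 linear system over states ≠ 0 gives exactly h = [0, 110/53, 120/53] (h[0] = 0 is the target).

h = [0.0000, 2.0755, 2.2642]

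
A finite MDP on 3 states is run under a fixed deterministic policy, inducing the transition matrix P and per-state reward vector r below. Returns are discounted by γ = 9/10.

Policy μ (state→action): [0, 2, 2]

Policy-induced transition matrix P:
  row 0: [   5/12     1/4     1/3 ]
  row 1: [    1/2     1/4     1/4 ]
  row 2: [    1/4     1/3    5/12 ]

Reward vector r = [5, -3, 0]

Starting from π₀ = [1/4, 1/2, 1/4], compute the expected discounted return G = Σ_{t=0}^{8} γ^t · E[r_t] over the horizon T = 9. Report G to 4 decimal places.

G = 5.4897

t=0: π = [0.2500, 0.5000, 0.2500], E[r] = -0.2500, γ^t·E[r] = -0.250000, running G = -0.250000
t=1: π = [0.4167, 0.2708, 0.3125], E[r] = 1.2708, γ^t·E[r] = 1.143750, running G = 0.893750
t=2: π = [0.3872, 0.2760, 0.3368], E[r] = 1.1076, γ^t·E[r] = 0.897188, running G = 1.790938
t=3: π = [0.3835, 0.2781, 0.3384], E[r] = 1.0835, γ^t·E[r] = 0.789855, running G = 2.580793
t=4: π = [0.3834, 0.2782, 0.3384], E[r] = 1.0826, γ^t·E[r] = 0.710292, running G = 3.291085
t=5: π = [0.3835, 0.2782, 0.3383], E[r] = 1.0827, γ^t·E[r] = 0.639319, running G = 3.930404
t=6: π = [0.3835, 0.2782, 0.3383], E[r] = 1.0827, γ^t·E[r] = 0.575395, running G = 4.505799
t=7: π = [0.3835, 0.2782, 0.3383], E[r] = 1.0827, γ^t·E[r] = 0.517855, running G = 5.023654
t=8: π = [0.3835, 0.2782, 0.3383], E[r] = 1.0827, γ^t·E[r] = 0.466070, running G = 5.489724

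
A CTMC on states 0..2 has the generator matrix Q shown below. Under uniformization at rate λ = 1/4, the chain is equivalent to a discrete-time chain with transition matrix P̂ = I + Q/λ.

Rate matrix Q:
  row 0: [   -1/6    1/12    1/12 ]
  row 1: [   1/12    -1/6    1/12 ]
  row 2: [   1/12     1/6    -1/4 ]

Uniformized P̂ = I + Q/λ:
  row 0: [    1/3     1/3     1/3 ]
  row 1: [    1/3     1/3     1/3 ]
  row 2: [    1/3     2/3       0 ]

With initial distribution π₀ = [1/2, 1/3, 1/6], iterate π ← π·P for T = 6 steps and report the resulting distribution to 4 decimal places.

t=0: π = [0.5000, 0.3333, 0.1667]
t=1: π = [0.3333, 0.3889, 0.2778]
t=2: π = [0.3333, 0.4259, 0.2407]
t=3: π = [0.3333, 0.4136, 0.2531]
t=4: π = [0.3333, 0.4177, 0.2490]
t=5: π = [0.3333, 0.4163, 0.2503]
t=6: π = [0.3333, 0.4168, 0.2499]

π = [0.3333, 0.4168, 0.2499]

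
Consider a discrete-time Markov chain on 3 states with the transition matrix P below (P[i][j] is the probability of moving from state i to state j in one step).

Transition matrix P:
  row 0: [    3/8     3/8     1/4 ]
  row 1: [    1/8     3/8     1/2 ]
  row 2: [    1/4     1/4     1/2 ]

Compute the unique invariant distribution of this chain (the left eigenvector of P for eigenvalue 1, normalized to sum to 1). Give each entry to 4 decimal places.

π = [0.2400, 0.3200, 0.4400]

Balance equations π_j = Σ_i π_i·P[i][j]:
  π_0 = 3/8·π_0 + 1/8·π_1 + 1/4·π_2
  π_1 = 3/8·π_0 + 3/8·π_1 + 1/4·π_2
  normalize: π_0 + π_1 + π_2 = 1
Solving the linear system gives exactly π = [6/25, 8/25, 11/25].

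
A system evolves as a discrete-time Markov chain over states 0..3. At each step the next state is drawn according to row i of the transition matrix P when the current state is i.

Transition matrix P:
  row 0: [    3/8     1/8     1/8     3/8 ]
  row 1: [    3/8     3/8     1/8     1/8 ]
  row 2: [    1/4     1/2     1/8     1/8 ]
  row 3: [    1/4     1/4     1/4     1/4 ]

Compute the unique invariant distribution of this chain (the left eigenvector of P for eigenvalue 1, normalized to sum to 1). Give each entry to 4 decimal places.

π = [0.3262, 0.2833, 0.1545, 0.2361]

Balance equations π_j = Σ_i π_i·P[i][j]:
  π_0 = 3/8·π_0 + 3/8·π_1 + 1/4·π_2 + 1/4·π_3
  π_1 = 1/8·π_0 + 3/8·π_1 + 1/2·π_2 + 1/4·π_3
  π_2 = 1/8·π_0 + 1/8·π_1 + 1/8·π_2 + 1/4·π_3
  normalize: π_0 + π_1 + π_2 + π_3 = 1
Solving the linear system gives exactly π = [76/233, 66/233, 36/233, 55/233].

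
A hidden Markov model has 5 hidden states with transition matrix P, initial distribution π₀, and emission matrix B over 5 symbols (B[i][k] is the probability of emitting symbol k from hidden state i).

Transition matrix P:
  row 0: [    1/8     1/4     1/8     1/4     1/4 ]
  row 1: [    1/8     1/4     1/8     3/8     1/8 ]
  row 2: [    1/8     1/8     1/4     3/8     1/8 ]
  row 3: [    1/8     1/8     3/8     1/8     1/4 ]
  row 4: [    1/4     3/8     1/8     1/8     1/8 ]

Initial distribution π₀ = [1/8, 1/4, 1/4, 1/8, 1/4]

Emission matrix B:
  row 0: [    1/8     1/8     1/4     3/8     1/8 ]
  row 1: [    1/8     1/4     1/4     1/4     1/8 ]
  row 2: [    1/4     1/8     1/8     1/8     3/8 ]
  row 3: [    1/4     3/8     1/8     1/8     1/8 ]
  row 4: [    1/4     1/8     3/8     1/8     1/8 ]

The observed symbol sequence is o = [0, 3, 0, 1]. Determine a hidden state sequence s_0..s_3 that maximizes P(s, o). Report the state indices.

path = [2, 3, 2, 3]

t=0: δ = [1.562e-02, 3.125e-02, 6.250e-02, 3.125e-02, 6.250e-02]  (obs o_0=0)
t=1: δ = [5.859e-03, 5.859e-03, 1.953e-03, 2.930e-03, 9.766e-04]  ψ = [4, 4, 2, 2, 2]  (obs o_1=3)
t=2: δ = [9.155e-05, 1.831e-04, 2.747e-04, 5.493e-04, 3.662e-04]  ψ = [0, 0, 3, 1, 0]  (obs o_2=0)
t=3: δ = [1.144e-05, 3.433e-05, 2.575e-05, 3.862e-05, 1.717e-05]  ψ = [4, 4, 3, 2, 3]  (obs o_3=1)
backtrack: best end state = 3; path = [2, 3, 2, 3]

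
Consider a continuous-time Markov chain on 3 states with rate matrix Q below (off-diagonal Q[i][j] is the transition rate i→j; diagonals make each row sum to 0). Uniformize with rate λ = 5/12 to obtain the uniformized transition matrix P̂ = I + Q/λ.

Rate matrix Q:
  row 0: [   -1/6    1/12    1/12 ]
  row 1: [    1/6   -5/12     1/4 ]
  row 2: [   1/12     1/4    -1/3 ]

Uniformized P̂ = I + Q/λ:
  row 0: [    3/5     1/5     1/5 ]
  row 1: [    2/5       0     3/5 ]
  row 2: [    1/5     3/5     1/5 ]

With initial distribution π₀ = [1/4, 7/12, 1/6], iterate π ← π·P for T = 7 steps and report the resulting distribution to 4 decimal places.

π = [0.4236, 0.2668, 0.3096]

t=0: π = [0.2500, 0.5833, 0.1667]
t=1: π = [0.4167, 0.1500, 0.4333]
t=2: π = [0.3967, 0.3433, 0.2600]
t=3: π = [0.4273, 0.2353, 0.3373]
t=4: π = [0.4180, 0.2879, 0.2941]
t=5: π = [0.4248, 0.2601, 0.3151]
t=6: π = [0.4219, 0.2740, 0.3040]
t=7: π = [0.4236, 0.2668, 0.3096]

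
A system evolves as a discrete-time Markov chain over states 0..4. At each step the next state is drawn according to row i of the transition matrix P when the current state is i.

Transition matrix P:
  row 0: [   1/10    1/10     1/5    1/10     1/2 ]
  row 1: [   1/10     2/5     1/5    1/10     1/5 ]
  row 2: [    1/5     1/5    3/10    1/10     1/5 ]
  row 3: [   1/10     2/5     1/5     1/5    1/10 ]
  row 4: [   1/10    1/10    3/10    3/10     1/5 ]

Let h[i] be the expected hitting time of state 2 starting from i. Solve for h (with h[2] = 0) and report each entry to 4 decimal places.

h = [4.3839, 4.5164, 0.0000, 4.5655, 4.0746]

First-step conditioning: h[2] = 0; for i ≠ 2, h[i] = 1 + Σ_k P[i][k]·h[k].
  h[0] = 1 + 1/10·h[0] + 1/10·h[1] + 1/10·h[3] + 1/2·h[4]
  h[1] = 1 + 1/10·h[0] + 2/5·h[1] + 1/10·h[3] + 1/5·h[4]
  h[3] = 1 + 1/10·h[0] + 2/5·h[1] + 1/5·h[3] + 1/10·h[4]
  h[4] = 1 + 1/10·h[0] + 1/10·h[1] + 3/10·h[3] + 1/5·h[4]
Solving the 4×4 linear system over states ≠ 2 gives exactly h = [8930/2037, 9200/2037, 0, 3100/679, 8300/2037] (h[2] = 0 is the target).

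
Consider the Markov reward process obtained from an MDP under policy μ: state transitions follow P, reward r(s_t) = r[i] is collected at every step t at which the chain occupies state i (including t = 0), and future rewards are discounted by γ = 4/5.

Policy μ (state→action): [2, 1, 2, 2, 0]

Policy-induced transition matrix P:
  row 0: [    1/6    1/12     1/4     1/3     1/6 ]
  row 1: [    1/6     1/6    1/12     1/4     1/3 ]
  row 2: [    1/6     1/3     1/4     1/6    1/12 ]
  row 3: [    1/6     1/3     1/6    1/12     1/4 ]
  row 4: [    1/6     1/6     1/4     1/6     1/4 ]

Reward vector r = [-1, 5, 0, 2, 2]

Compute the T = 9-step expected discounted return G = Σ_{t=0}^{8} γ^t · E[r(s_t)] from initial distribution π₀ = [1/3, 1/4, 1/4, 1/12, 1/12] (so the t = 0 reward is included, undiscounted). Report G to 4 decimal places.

t=0: π = [0.3333, 0.2500, 0.2500, 0.0833, 0.0833], E[r] = 1.2500, γ^t·E[r] = 1.250000, running G = 1.250000
t=1: π = [0.1667, 0.1944, 0.2014, 0.2361, 0.2014], E[r] = 1.6806, γ^t·E[r] = 1.344444, running G = 2.594444
t=2: π = [0.1667, 0.2257, 0.1979, 0.1910, 0.2188], E[r] = 1.7813, γ^t·E[r] = 1.140000, running G = 3.734444
t=3: π = [0.1667, 0.2176, 0.1965, 0.1973, 0.2219], E[r] = 1.7598, γ^t·E[r] = 0.901037, running G = 4.635481
t=4: π = [0.1667, 0.2184, 0.1973, 0.1961, 0.2215], E[r] = 1.7607, γ^t·E[r] = 0.721165, running G = 5.356647
t=5: π = [0.1667, 0.2183, 0.1973, 0.1963, 0.2214], E[r] = 1.7605, γ^t·E[r] = 0.576893, running G = 5.933540
t=6: π = [0.1667, 0.2184, 0.1973, 0.1963, 0.2214], E[r] = 1.7606, γ^t·E[r] = 0.461533, running G = 6.395073
t=7: π = [0.1667, 0.2184, 0.1972, 0.1963, 0.2214], E[r] = 1.7606, γ^t·E[r] = 0.369225, running G = 6.764298
t=8: π = [0.1667, 0.2184, 0.1972, 0.1963, 0.2214], E[r] = 1.7606, γ^t·E[r] = 0.295380, running G = 7.059679

G = 7.0597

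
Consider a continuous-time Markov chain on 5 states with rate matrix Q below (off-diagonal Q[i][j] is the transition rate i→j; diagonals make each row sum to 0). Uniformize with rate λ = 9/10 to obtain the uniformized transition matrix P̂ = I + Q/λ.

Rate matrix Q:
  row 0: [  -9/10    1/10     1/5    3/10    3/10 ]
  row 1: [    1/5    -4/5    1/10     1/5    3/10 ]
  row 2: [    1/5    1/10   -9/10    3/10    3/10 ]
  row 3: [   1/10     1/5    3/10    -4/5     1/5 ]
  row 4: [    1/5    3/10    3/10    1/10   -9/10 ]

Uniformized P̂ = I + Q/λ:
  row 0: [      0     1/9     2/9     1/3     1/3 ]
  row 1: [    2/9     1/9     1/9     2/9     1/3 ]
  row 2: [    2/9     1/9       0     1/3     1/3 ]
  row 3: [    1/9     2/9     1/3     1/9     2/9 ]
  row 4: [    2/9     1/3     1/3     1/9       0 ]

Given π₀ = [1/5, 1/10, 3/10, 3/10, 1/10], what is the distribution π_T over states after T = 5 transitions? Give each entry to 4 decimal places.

t=0: π = [0.2000, 0.1000, 0.3000, 0.3000, 0.1000]
t=1: π = [0.1444, 0.1667, 0.1889, 0.2333, 0.2667]
t=2: π = [0.1642, 0.1963, 0.2173, 0.2037, 0.2185]
t=3: π = [0.1631, 0.1823, 0.1990, 0.2177, 0.2379]
t=4: π = [0.1618, 0.1882, 0.2084, 0.2118, 0.2299]
t=5: π = [0.1627, 0.1857, 0.2041, 0.2143, 0.2332]

π = [0.1627, 0.1857, 0.2041, 0.2143, 0.2332]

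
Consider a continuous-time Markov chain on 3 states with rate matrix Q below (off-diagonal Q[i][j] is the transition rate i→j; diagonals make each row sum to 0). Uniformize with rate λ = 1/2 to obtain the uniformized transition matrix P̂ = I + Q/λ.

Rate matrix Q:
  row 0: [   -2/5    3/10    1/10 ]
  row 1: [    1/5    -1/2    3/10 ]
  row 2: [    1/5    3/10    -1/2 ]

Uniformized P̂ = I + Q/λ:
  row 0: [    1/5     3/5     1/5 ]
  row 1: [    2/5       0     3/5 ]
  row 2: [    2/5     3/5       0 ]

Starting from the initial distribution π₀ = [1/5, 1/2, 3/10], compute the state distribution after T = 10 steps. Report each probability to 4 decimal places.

t=0: π = [0.2000, 0.5000, 0.3000]
t=1: π = [0.3600, 0.3000, 0.3400]
t=2: π = [0.3280, 0.4200, 0.2520]
t=3: π = [0.3344, 0.3480, 0.3176]
t=4: π = [0.3331, 0.3912, 0.2757]
t=5: π = [0.3334, 0.3653, 0.3013]
t=6: π = [0.3333, 0.3808, 0.2858]
t=7: π = [0.3333, 0.3715, 0.2952]
t=8: π = [0.3333, 0.3771, 0.2896]
t=9: π = [0.3333, 0.3737, 0.2929]
t=10: π = [0.3333, 0.3758, 0.2909]

π = [0.3333, 0.3758, 0.2909]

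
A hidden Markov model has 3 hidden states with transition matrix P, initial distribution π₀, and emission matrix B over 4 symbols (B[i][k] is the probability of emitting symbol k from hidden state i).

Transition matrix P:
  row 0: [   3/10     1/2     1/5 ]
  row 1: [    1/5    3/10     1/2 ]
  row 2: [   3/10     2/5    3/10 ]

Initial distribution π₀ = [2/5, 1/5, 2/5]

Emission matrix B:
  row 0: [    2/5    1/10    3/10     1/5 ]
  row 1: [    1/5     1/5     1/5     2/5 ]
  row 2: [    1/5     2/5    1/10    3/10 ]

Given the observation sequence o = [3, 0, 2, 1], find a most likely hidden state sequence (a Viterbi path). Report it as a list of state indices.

path = [2, 0, 1, 2]

t=0: δ = [8.000e-02, 8.000e-02, 1.200e-01]  (obs o_0=3)
t=1: δ = [1.440e-02, 9.600e-03, 8.000e-03]  ψ = [2, 2, 1]  (obs o_1=0)
t=2: δ = [1.296e-03, 1.440e-03, 4.800e-04]  ψ = [0, 0, 1]  (obs o_2=2)
t=3: δ = [3.888e-05, 1.296e-04, 2.880e-04]  ψ = [0, 0, 1]  (obs o_3=1)
backtrack: best end state = 2; path = [2, 0, 1, 2]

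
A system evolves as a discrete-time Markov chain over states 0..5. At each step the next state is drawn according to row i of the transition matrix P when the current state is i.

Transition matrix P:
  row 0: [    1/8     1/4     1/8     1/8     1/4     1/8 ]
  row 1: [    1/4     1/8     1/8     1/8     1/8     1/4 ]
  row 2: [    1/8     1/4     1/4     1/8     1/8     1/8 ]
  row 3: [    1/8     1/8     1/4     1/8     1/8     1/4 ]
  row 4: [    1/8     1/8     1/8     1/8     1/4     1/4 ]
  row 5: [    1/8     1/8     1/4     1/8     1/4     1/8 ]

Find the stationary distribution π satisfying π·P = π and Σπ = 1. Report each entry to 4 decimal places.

Balance equations π_j = Σ_i π_i·P[i][j]:
  π_0 = 1/8·π_0 + 1/4·π_1 + 1/8·π_2 + 1/8·π_3 + 1/8·π_4 + 1/8·π_5
  π_1 = 1/4·π_0 + 1/8·π_1 + 1/4·π_2 + 1/8·π_3 + 1/8·π_4 + 1/8·π_5
  π_2 = 1/8·π_0 + 1/8·π_1 + 1/4·π_2 + 1/4·π_3 + 1/8·π_4 + 1/4·π_5
  π_3 = 1/8·π_0 + 1/8·π_1 + 1/8·π_2 + 1/8·π_3 + 1/8·π_4 + 1/8·π_5
  π_4 = 1/4·π_0 + 1/8·π_1 + 1/8·π_2 + 1/8·π_3 + 1/4·π_4 + 1/4·π_5
  normalize: π_0 + π_1 + π_2 + π_3 + π_4 + π_5 = 1
Solving the linear system gives exactly π = [4705/32264, 672/4033, 6039/32264, 1/8, 6135/32264, 747/4033].

π = [0.1458, 0.1666, 0.1872, 0.1250, 0.1902, 0.1852]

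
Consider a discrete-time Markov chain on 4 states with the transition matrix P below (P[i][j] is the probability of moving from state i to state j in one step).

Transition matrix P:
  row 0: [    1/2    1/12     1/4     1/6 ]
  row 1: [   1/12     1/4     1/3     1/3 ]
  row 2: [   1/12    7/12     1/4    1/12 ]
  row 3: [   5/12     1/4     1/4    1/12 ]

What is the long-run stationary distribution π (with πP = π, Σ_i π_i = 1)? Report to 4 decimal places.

Balance equations π_j = Σ_i π_i·P[i][j]:
  π_0 = 1/2·π_0 + 1/12·π_1 + 1/12·π_2 + 5/12·π_3
  π_1 = 1/12·π_0 + 1/4·π_1 + 7/12·π_2 + 1/4·π_3
  π_2 = 1/4·π_0 + 1/3·π_1 + 1/4·π_2 + 1/4·π_3
  normalize: π_0 + π_1 + π_2 + π_3 = 1
Solving the linear system gives exactly π = [88/359, 108/359, 395/1436, 257/1436].

π = [0.2451, 0.3008, 0.2751, 0.1790]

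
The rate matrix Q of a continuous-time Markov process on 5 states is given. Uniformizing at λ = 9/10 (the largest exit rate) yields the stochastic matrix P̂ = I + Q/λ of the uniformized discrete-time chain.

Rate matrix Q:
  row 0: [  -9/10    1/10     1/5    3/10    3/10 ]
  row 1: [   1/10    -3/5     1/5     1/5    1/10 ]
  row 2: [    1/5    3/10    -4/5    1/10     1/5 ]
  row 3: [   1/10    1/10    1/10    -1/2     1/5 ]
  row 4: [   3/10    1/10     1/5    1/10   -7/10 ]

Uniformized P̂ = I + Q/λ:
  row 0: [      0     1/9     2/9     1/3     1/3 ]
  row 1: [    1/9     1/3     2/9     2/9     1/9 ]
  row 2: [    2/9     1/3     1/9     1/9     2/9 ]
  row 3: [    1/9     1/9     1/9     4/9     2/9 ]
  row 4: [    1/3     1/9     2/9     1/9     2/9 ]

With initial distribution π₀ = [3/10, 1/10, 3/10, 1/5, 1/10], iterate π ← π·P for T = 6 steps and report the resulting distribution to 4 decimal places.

t=0: π = [0.3000, 0.1000, 0.3000, 0.2000, 0.1000]
t=1: π = [0.1333, 0.2000, 0.1667, 0.2556, 0.2444]
t=2: π = [0.1691, 0.1926, 0.1753, 0.2481, 0.2148]
t=3: π = [0.1595, 0.1929, 0.1752, 0.2528, 0.2196]
t=4: π = [0.1617, 0.1929, 0.1747, 0.2523, 0.2185]
t=5: π = [0.1611, 0.1928, 0.1748, 0.2526, 0.2188]
t=6: π = [0.1612, 0.1928, 0.1747, 0.2525, 0.2187]

π = [0.1612, 0.1928, 0.1747, 0.2525, 0.2187]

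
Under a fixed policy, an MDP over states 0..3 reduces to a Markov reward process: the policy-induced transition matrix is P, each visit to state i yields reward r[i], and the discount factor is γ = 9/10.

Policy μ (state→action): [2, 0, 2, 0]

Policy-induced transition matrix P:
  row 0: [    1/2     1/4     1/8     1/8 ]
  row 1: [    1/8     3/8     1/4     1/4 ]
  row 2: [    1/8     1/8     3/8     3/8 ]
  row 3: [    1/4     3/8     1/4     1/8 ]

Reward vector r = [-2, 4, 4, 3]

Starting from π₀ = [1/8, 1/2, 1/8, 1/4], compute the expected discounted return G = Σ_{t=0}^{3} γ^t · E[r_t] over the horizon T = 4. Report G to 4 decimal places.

t=0: π = [0.1250, 0.5000, 0.1250, 0.2500], E[r] = 3.0000, γ^t·E[r] = 3.000000, running G = 3.000000
t=1: π = [0.2031, 0.3281, 0.2500, 0.2188], E[r] = 2.5625, γ^t·E[r] = 2.306250, running G = 5.306250
t=2: π = [0.2285, 0.2871, 0.2559, 0.2285], E[r] = 2.4004, γ^t·E[r] = 1.944316, running G = 7.250566
t=3: π = [0.2393, 0.2825, 0.2534, 0.2249], E[r] = 2.3396, γ^t·E[r] = 1.705568, running G = 8.956135

G = 8.9561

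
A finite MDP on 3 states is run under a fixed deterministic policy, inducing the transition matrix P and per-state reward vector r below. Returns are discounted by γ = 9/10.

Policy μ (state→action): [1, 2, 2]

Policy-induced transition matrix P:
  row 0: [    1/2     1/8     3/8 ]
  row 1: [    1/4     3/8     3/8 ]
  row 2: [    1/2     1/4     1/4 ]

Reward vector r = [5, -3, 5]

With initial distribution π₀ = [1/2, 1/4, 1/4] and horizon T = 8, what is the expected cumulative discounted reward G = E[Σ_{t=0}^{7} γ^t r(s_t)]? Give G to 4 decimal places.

G = 18.1519

t=0: π = [0.5000, 0.2500, 0.2500], E[r] = 3.0000, γ^t·E[r] = 3.000000, running G = 3.000000
t=1: π = [0.4375, 0.2188, 0.3438], E[r] = 3.2500, γ^t·E[r] = 2.925000, running G = 5.925000
t=2: π = [0.4453, 0.2227, 0.3320], E[r] = 3.2188, γ^t·E[r] = 2.607188, running G = 8.532188
t=3: π = [0.4443, 0.2222, 0.3335], E[r] = 3.2227, γ^t·E[r] = 2.349316, running G = 10.881504
t=4: π = [0.4445, 0.2222, 0.3333], E[r] = 3.2222, γ^t·E[r] = 2.114064, running G = 12.995568
t=5: π = [0.4444, 0.2222, 0.3333], E[r] = 3.2222, γ^t·E[r] = 1.902694, running G = 14.898262
t=6: π = [0.4444, 0.2222, 0.3333], E[r] = 3.2222, γ^t·E[r] = 1.712421, running G = 16.610683
t=7: π = [0.4444, 0.2222, 0.3333], E[r] = 3.2222, γ^t·E[r] = 1.541179, running G = 18.151862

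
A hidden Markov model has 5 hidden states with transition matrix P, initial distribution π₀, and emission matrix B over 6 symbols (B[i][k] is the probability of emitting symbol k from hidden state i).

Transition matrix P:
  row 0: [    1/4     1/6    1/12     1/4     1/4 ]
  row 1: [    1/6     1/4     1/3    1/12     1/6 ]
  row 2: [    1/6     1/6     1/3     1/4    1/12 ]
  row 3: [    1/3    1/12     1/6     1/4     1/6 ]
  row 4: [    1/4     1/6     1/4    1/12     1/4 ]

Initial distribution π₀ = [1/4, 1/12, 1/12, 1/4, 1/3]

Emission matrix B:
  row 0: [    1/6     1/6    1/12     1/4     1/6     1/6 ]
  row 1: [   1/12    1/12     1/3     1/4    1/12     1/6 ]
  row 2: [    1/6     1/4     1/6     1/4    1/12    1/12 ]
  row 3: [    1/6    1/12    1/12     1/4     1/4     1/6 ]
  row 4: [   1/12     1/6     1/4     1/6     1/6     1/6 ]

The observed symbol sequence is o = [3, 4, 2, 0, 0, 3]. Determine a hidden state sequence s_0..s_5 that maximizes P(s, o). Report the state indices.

t=0: δ = [6.250e-02, 2.083e-02, 2.083e-02, 6.250e-02, 5.556e-02]  (obs o_0=3)
t=1: δ = [3.472e-03, 8.681e-04, 1.157e-03, 3.906e-03, 2.604e-03]  ψ = [3, 0, 4, 0, 0]  (obs o_1=4)
t=2: δ = [1.085e-04, 1.929e-04, 1.085e-04, 8.138e-05, 2.170e-04]  ψ = [3, 0, 3, 3, 0]  (obs o_2=2)
t=3: δ = [9.042e-06, 4.019e-06, 1.072e-05, 4.521e-06, 4.521e-06]  ψ = [4, 1, 1, 0, 4]  (obs o_3=0)
t=4: δ = [3.768e-07, 1.488e-07, 5.954e-07, 4.465e-07, 1.884e-07]  ψ = [0, 2, 2, 2, 0]  (obs o_4=0)
t=5: δ = [3.721e-08, 2.481e-08, 4.961e-08, 3.721e-08, 1.570e-08]  ψ = [3, 2, 2, 2, 0]  (obs o_5=3)
backtrack: best end state = 2; path = [3, 0, 1, 2, 2, 2]

path = [3, 0, 1, 2, 2, 2]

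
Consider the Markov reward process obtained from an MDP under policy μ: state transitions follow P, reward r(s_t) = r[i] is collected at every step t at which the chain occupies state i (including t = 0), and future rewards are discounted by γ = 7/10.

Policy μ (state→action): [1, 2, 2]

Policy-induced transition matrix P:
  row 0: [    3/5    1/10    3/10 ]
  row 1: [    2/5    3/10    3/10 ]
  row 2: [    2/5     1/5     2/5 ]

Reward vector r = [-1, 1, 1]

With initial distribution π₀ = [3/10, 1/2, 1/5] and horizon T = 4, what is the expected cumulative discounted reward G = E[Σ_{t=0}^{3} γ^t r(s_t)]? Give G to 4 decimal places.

G = 0.4649

t=0: π = [0.3000, 0.5000, 0.2000], E[r] = 0.4000, γ^t·E[r] = 0.400000, running G = 0.400000
t=1: π = [0.4600, 0.2200, 0.3200], E[r] = 0.0800, γ^t·E[r] = 0.056000, running G = 0.456000
t=2: π = [0.4920, 0.1760, 0.3320], E[r] = 0.0160, γ^t·E[r] = 0.007840, running G = 0.463840
t=3: π = [0.4984, 0.1684, 0.3332], E[r] = 0.0032, γ^t·E[r] = 0.001098, running G = 0.464938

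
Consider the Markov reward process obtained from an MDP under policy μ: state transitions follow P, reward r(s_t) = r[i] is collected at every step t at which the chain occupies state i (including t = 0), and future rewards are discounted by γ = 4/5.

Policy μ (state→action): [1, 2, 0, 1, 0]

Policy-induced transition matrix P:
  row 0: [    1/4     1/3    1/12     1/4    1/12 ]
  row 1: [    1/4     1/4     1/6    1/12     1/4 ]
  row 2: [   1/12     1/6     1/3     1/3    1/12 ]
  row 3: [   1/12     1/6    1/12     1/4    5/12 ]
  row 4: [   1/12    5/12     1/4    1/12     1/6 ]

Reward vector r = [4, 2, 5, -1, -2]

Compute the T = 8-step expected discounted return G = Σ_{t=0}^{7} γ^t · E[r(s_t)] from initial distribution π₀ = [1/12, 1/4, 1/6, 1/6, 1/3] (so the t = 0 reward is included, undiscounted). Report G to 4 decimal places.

t=0: π = [0.0833, 0.2500, 0.1667, 0.1667, 0.3333], E[r] = 0.8333, γ^t·E[r] = 0.833333, running G = 0.833333
t=1: π = [0.1389, 0.2847, 0.2014, 0.1667, 0.2083], E[r] = 1.5486, γ^t·E[r] = 1.238889, running G = 2.072222
t=2: π = [0.1539, 0.2656, 0.1921, 0.1846, 0.2037], E[r] = 1.5156, γ^t·E[r] = 0.970000, running G = 3.042222
t=3: π = [0.1533, 0.2654, 0.1875, 0.1878, 0.2061], E[r] = 1.4810, γ^t·E[r] = 0.758296, running G = 3.800519
t=4: π = [0.1531, 0.2659, 0.1867, 0.1870, 0.2073], E[r] = 1.4757, γ^t·E[r] = 0.604466, running G = 4.404984
t=5: π = [0.1532, 0.2662, 0.1867, 0.1867, 0.2073], E[r] = 1.4773, γ^t·E[r] = 0.484086, running G = 4.889071
t=6: π = [0.1532, 0.2662, 0.1867, 0.1867, 0.2072], E[r] = 1.4779, γ^t·E[r] = 0.387424, running G = 5.276495
t=7: π = [0.1532, 0.2662, 0.1867, 0.1867, 0.2072], E[r] = 1.4780, γ^t·E[r] = 0.309949, running G = 5.586443

G = 5.5864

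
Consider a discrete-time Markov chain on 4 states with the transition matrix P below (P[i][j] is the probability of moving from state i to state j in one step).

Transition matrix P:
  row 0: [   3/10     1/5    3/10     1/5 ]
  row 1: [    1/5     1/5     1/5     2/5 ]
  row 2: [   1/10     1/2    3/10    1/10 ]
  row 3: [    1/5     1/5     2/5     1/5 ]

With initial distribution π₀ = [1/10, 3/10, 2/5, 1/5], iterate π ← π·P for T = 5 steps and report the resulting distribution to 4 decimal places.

t=0: π = [0.1000, 0.3000, 0.4000, 0.2000]
t=1: π = [0.1700, 0.3200, 0.2900, 0.2200]
t=2: π = [0.1880, 0.2870, 0.2900, 0.2350]
t=3: π = [0.1898, 0.2870, 0.2948, 0.2284]
t=4: π = [0.1895, 0.2884, 0.2941, 0.2279]
t=5: π = [0.1895, 0.2882, 0.2939, 0.2283]

π = [0.1895, 0.2882, 0.2939, 0.2283]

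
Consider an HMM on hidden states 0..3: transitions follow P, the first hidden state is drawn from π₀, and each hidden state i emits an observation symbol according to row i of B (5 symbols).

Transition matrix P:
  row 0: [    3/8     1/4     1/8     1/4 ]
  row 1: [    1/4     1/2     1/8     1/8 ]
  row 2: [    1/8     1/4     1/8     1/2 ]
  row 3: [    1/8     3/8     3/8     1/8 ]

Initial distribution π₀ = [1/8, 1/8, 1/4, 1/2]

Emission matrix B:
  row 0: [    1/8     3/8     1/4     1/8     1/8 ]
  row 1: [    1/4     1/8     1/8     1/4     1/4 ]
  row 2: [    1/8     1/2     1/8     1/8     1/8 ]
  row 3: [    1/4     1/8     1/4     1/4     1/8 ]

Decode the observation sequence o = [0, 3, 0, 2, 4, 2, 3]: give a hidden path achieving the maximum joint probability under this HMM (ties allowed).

t=0: δ = [1.562e-02, 3.125e-02, 3.125e-02, 1.250e-01]  (obs o_0=0)
t=1: δ = [1.953e-03, 1.172e-02, 5.859e-03, 3.906e-03]  ψ = [3, 3, 3, 2]  (obs o_1=3)
t=2: δ = [3.662e-04, 1.465e-03, 1.831e-04, 7.324e-04]  ψ = [1, 1, 1, 2]  (obs o_2=0)
t=3: δ = [9.155e-05, 9.155e-05, 3.433e-05, 4.578e-05]  ψ = [1, 1, 3, 1]  (obs o_3=2)
t=4: δ = [4.292e-06, 1.144e-05, 2.146e-06, 2.861e-06]  ψ = [0, 1, 3, 0]  (obs o_4=4)
t=5: δ = [7.153e-07, 7.153e-07, 1.788e-07, 3.576e-07]  ψ = [1, 1, 1, 1]  (obs o_5=2)
t=6: δ = [3.353e-08, 8.941e-08, 1.676e-08, 4.470e-08]  ψ = [0, 1, 3, 0]  (obs o_6=3)
backtrack: best end state = 1; path = [3, 1, 1, 1, 1, 1, 1]

path = [3, 1, 1, 1, 1, 1, 1]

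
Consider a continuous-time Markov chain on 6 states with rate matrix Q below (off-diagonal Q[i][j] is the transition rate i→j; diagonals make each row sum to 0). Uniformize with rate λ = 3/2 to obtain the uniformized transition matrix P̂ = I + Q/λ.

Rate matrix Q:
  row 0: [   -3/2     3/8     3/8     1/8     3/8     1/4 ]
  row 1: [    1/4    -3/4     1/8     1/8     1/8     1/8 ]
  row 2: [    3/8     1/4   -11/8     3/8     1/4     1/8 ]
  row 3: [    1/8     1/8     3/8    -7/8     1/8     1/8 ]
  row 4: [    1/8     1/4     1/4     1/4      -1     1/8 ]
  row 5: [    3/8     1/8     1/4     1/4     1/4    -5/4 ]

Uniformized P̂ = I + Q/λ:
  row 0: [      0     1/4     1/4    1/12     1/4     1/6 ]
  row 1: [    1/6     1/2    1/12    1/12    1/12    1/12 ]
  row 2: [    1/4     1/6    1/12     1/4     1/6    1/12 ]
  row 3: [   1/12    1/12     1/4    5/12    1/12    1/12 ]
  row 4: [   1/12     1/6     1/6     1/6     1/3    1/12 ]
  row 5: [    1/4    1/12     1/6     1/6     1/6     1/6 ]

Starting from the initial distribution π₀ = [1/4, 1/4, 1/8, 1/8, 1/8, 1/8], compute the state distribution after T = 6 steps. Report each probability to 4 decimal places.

t=0: π = [0.2500, 0.2500, 0.1250, 0.1250, 0.1250, 0.1250]
t=1: π = [0.1250, 0.2500, 0.1667, 0.1667, 0.1771, 0.1146]
t=2: π = [0.1406, 0.2370, 0.1563, 0.1910, 0.1719, 0.1033]
t=3: π = [0.1346, 0.2329, 0.1615, 0.1960, 0.1714, 0.1037]
t=4: π = [0.1357, 0.2305, 0.1613, 0.1985, 0.1707, 0.1032]
t=5: π = [0.1353, 0.2297, 0.1619, 0.1992, 0.1707, 0.1032]
t=6: π = [0.1354, 0.2293, 0.1619, 0.1995, 0.1706, 0.1032]

π = [0.1354, 0.2293, 0.1619, 0.1995, 0.1706, 0.1032]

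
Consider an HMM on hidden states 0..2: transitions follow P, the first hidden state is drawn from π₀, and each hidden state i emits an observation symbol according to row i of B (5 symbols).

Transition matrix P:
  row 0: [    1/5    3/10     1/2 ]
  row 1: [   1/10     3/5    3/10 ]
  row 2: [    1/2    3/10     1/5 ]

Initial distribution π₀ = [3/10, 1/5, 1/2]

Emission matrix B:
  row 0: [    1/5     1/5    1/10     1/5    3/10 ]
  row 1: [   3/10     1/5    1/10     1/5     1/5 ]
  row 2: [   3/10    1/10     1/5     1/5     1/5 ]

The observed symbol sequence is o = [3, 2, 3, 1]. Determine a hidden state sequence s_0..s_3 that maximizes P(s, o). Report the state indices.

path = [2, 0, 2, 0]

t=0: δ = [6.000e-02, 4.000e-02, 1.000e-01]  (obs o_0=3)
t=1: δ = [5.000e-03, 3.000e-03, 6.000e-03]  ψ = [2, 2, 0]  (obs o_1=2)
t=2: δ = [6.000e-04, 3.600e-04, 5.000e-04]  ψ = [2, 1, 0]  (obs o_2=3)
t=3: δ = [5.000e-05, 4.320e-05, 3.000e-05]  ψ = [2, 1, 0]  (obs o_3=1)
backtrack: best end state = 0; path = [2, 0, 2, 0]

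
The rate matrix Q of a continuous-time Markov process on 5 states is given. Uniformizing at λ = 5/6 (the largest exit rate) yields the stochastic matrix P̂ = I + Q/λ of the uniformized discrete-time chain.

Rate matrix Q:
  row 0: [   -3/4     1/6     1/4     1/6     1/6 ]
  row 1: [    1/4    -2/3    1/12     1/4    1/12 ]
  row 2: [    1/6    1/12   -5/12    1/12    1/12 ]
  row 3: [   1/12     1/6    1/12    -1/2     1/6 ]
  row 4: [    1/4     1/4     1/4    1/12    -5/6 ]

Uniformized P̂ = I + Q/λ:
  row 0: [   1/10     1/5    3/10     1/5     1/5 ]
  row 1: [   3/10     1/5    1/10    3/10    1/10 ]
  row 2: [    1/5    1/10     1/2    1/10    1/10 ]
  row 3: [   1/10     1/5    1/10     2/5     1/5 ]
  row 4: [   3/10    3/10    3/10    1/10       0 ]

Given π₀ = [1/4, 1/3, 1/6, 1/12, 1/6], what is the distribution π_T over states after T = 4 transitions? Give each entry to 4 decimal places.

π = [0.1900, 0.1858, 0.2720, 0.2236, 0.1286]

t=0: π = [0.2500, 0.3333, 0.1667, 0.0833, 0.1667]
t=1: π = [0.2167, 0.2000, 0.2500, 0.2167, 0.1167]
t=2: π = [0.1883, 0.1867, 0.2667, 0.2267, 0.1317]
t=3: π = [0.1903, 0.1865, 0.2707, 0.2242, 0.1283]
t=4: π = [0.1900, 0.1858, 0.2720, 0.2236, 0.1286]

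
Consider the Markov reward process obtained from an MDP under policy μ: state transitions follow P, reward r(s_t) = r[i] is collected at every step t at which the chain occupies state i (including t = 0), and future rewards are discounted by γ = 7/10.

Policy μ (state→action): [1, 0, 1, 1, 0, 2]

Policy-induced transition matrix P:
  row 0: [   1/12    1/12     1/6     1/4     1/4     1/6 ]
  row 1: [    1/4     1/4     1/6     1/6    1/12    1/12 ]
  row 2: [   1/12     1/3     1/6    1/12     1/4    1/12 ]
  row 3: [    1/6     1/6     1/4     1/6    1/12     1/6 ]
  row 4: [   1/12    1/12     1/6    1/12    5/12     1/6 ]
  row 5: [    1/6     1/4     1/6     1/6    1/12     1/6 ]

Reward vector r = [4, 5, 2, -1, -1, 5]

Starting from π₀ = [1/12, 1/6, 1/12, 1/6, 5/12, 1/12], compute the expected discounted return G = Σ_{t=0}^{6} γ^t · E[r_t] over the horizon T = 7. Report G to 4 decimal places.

G = 5.5783

t=0: π = [0.0833, 0.1667, 0.0833, 0.1667, 0.4167, 0.0833], E[r] = 1.1667, γ^t·E[r] = 1.166667, running G = 1.166667
t=1: π = [0.1319, 0.1597, 0.1806, 0.1319, 0.2500, 0.1458], E[r] = 2.0347, γ^t·E[r] = 1.424306, running G = 2.590972
t=2: π = [0.1331, 0.1904, 0.1777, 0.1418, 0.2188, 0.1383], E[r] = 2.1707, γ^t·E[r] = 1.063652, running G = 3.654624
t=3: π = [0.1384, 0.1943, 0.1785, 0.1447, 0.2080, 0.1360], E[r] = 2.2095, γ^t·E[r] = 0.757872, running G = 4.412496
t=4: π = [0.1391, 0.1951, 0.1787, 0.1460, 0.2055, 0.1356], E[r] = 2.2158, γ^t·E[r] = 0.532010, running G = 4.944505
t=5: π = [0.1393, 0.1953, 0.1788, 0.1462, 0.2048, 0.1355], E[r] = 2.2179, γ^t·E[r] = 0.372764, running G = 5.317269
t=6: π = [0.1394, 0.1954, 0.1789, 0.1463, 0.2046, 0.1355], E[r] = 2.2185, γ^t·E[r] = 0.261003, running G = 5.578272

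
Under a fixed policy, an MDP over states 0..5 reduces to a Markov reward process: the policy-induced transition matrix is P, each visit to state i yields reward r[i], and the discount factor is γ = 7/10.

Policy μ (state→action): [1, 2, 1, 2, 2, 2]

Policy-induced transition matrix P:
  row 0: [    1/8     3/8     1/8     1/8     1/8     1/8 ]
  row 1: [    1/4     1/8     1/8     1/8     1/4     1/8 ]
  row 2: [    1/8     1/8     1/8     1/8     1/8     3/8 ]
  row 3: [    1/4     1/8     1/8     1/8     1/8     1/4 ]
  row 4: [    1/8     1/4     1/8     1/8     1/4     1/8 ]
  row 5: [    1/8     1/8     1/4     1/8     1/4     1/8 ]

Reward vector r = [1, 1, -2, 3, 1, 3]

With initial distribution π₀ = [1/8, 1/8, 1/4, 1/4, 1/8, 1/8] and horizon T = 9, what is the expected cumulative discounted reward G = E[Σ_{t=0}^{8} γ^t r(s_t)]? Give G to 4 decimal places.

G = 3.6213

t=0: π = [0.1250, 0.1250, 0.2500, 0.2500, 0.1250, 0.1250], E[r] = 1.0000, γ^t·E[r] = 1.000000, running G = 1.000000
t=1: π = [0.1719, 0.1719, 0.1406, 0.1250, 0.1719, 0.2188], E[r] = 1.2656, γ^t·E[r] = 0.885938, running G = 1.885938
t=2: π = [0.1621, 0.1895, 0.1523, 0.1250, 0.1953, 0.1758], E[r] = 1.1445, γ^t·E[r] = 0.560820, running G = 2.446758
t=3: π = [0.1643, 0.1899, 0.1470, 0.1250, 0.1951, 0.1787], E[r] = 1.1665, γ^t·E[r] = 0.400111, running G = 2.846869
t=4: π = [0.1644, 0.1905, 0.1473, 0.1250, 0.1955, 0.1774], E[r] = 1.1627, γ^t·E[r] = 0.279169, running G = 3.126038
t=5: π = [0.1644, 0.1905, 0.1472, 0.1250, 0.1954, 0.1775], E[r] = 1.1634, γ^t·E[r] = 0.195534, running G = 3.321571
t=6: π = [0.1644, 0.1905, 0.1472, 0.1250, 0.1954, 0.1774], E[r] = 1.1633, γ^t·E[r] = 0.136860, running G = 3.458431
t=7: π = [0.1644, 0.1905, 0.1472, 0.1250, 0.1954, 0.1774], E[r] = 1.1633, γ^t·E[r] = 0.095804, running G = 3.554235
t=8: π = [0.1644, 0.1905, 0.1472, 0.1250, 0.1954, 0.1774], E[r] = 1.1633, γ^t·E[r] = 0.067062, running G = 3.621297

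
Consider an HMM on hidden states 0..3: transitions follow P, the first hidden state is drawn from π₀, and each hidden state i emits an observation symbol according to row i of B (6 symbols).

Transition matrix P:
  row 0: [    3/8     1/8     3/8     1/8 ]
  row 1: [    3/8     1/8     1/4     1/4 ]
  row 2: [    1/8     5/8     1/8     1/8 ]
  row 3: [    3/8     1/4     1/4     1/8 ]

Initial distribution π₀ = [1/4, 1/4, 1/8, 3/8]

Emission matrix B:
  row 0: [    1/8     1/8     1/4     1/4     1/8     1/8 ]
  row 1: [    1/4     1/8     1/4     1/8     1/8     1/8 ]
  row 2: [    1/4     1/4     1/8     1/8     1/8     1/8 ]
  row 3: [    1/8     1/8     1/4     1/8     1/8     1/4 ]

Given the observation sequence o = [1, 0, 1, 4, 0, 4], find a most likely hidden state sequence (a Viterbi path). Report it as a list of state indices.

path = [2, 1, 2, 1, 2, 1]

t=0: δ = [3.125e-02, 3.125e-02, 3.125e-02, 4.688e-02]  (obs o_0=1)
t=1: δ = [2.197e-03, 4.883e-03, 2.930e-03, 9.766e-04]  ψ = [3, 2, 0, 1]  (obs o_1=0)
t=2: δ = [2.289e-04, 2.289e-04, 3.052e-04, 1.526e-04]  ψ = [1, 2, 1, 1]  (obs o_2=1)
t=3: δ = [1.073e-05, 2.384e-05, 1.073e-05, 7.153e-06]  ψ = [0, 2, 0, 1]  (obs o_3=4)
t=4: δ = [1.118e-06, 1.676e-06, 1.490e-06, 7.451e-07]  ψ = [1, 2, 1, 1]  (obs o_4=0)
t=5: δ = [7.858e-08, 1.164e-07, 5.239e-08, 5.239e-08]  ψ = [1, 2, 0, 1]  (obs o_5=4)
backtrack: best end state = 1; path = [2, 1, 2, 1, 2, 1]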